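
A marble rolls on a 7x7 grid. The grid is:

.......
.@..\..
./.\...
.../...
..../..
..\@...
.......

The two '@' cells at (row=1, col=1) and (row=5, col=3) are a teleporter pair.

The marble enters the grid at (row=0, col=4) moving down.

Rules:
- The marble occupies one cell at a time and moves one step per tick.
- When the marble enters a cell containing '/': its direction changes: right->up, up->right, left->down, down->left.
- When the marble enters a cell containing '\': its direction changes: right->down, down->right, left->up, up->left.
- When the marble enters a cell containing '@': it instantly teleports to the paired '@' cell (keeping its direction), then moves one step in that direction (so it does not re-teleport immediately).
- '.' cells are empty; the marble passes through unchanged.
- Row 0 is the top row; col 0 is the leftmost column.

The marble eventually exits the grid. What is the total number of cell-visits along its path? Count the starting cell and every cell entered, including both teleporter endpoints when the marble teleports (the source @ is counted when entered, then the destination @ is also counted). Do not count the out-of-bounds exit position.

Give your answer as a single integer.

Answer: 4

Derivation:
Step 1: enter (0,4), '.' pass, move down to (1,4)
Step 2: enter (1,4), '\' deflects down->right, move right to (1,5)
Step 3: enter (1,5), '.' pass, move right to (1,6)
Step 4: enter (1,6), '.' pass, move right to (1,7)
Step 5: at (1,7) — EXIT via right edge, pos 1
Path length (cell visits): 4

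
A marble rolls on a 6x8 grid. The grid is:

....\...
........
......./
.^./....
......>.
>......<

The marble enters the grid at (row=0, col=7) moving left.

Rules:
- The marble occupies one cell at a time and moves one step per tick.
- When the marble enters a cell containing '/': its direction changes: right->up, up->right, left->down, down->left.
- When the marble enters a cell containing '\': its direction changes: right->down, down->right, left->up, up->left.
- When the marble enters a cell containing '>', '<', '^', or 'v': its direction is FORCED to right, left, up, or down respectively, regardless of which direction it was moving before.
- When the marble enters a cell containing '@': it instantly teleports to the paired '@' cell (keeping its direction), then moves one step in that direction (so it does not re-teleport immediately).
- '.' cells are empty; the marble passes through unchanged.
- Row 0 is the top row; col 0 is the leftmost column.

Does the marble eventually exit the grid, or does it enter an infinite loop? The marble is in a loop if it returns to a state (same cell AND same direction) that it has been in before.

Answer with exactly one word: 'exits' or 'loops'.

Step 1: enter (0,7), '.' pass, move left to (0,6)
Step 2: enter (0,6), '.' pass, move left to (0,5)
Step 3: enter (0,5), '.' pass, move left to (0,4)
Step 4: enter (0,4), '\' deflects left->up, move up to (-1,4)
Step 5: at (-1,4) — EXIT via top edge, pos 4

Answer: exits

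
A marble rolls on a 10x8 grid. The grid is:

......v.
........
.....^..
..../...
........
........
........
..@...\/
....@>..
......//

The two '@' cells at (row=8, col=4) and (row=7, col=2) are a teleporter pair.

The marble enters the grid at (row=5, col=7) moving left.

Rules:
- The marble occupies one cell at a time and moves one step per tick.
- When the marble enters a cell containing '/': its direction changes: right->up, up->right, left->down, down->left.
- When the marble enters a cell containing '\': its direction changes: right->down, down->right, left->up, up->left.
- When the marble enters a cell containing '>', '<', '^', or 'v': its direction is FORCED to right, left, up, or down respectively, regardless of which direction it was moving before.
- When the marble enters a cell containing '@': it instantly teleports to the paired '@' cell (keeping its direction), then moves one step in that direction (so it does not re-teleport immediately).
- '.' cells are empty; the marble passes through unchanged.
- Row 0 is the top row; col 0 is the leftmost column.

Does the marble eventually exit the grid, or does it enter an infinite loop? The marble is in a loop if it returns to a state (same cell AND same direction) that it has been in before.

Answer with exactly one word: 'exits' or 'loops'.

Step 1: enter (5,7), '.' pass, move left to (5,6)
Step 2: enter (5,6), '.' pass, move left to (5,5)
Step 3: enter (5,5), '.' pass, move left to (5,4)
Step 4: enter (5,4), '.' pass, move left to (5,3)
Step 5: enter (5,3), '.' pass, move left to (5,2)
Step 6: enter (5,2), '.' pass, move left to (5,1)
Step 7: enter (5,1), '.' pass, move left to (5,0)
Step 8: enter (5,0), '.' pass, move left to (5,-1)
Step 9: at (5,-1) — EXIT via left edge, pos 5

Answer: exits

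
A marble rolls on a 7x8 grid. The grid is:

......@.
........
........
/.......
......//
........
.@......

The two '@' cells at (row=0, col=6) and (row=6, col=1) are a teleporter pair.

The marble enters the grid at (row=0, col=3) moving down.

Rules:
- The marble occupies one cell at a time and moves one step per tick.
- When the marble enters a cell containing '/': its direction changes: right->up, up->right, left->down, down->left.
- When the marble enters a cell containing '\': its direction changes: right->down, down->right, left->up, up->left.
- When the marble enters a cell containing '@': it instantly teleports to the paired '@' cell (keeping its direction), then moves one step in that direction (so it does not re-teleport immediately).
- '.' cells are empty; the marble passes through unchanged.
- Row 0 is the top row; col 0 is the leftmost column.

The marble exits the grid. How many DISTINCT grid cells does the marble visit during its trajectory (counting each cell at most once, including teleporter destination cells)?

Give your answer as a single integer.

Step 1: enter (0,3), '.' pass, move down to (1,3)
Step 2: enter (1,3), '.' pass, move down to (2,3)
Step 3: enter (2,3), '.' pass, move down to (3,3)
Step 4: enter (3,3), '.' pass, move down to (4,3)
Step 5: enter (4,3), '.' pass, move down to (5,3)
Step 6: enter (5,3), '.' pass, move down to (6,3)
Step 7: enter (6,3), '.' pass, move down to (7,3)
Step 8: at (7,3) — EXIT via bottom edge, pos 3
Distinct cells visited: 7 (path length 7)

Answer: 7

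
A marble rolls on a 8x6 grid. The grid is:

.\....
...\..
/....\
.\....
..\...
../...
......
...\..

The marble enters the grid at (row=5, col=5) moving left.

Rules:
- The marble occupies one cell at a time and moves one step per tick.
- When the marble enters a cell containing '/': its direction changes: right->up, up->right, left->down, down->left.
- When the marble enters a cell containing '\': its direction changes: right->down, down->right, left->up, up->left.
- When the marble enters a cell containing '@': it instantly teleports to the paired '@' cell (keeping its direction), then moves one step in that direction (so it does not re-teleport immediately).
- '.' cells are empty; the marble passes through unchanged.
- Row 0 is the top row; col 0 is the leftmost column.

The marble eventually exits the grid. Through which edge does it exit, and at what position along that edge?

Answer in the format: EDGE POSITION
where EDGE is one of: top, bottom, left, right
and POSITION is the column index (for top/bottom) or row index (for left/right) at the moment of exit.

Step 1: enter (5,5), '.' pass, move left to (5,4)
Step 2: enter (5,4), '.' pass, move left to (5,3)
Step 3: enter (5,3), '.' pass, move left to (5,2)
Step 4: enter (5,2), '/' deflects left->down, move down to (6,2)
Step 5: enter (6,2), '.' pass, move down to (7,2)
Step 6: enter (7,2), '.' pass, move down to (8,2)
Step 7: at (8,2) — EXIT via bottom edge, pos 2

Answer: bottom 2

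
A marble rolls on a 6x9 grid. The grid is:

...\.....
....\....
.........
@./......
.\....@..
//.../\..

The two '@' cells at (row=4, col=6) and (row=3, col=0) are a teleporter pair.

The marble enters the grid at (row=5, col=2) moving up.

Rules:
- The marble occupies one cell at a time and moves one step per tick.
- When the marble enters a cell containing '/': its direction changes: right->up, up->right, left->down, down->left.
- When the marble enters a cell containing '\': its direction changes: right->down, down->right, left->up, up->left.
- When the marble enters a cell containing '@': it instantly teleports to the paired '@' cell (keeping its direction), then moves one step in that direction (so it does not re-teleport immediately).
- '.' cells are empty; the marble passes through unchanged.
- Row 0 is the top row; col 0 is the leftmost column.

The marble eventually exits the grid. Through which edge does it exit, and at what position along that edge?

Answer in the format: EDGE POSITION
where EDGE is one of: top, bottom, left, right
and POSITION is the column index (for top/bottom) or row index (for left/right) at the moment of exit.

Answer: right 3

Derivation:
Step 1: enter (5,2), '.' pass, move up to (4,2)
Step 2: enter (4,2), '.' pass, move up to (3,2)
Step 3: enter (3,2), '/' deflects up->right, move right to (3,3)
Step 4: enter (3,3), '.' pass, move right to (3,4)
Step 5: enter (3,4), '.' pass, move right to (3,5)
Step 6: enter (3,5), '.' pass, move right to (3,6)
Step 7: enter (3,6), '.' pass, move right to (3,7)
Step 8: enter (3,7), '.' pass, move right to (3,8)
Step 9: enter (3,8), '.' pass, move right to (3,9)
Step 10: at (3,9) — EXIT via right edge, pos 3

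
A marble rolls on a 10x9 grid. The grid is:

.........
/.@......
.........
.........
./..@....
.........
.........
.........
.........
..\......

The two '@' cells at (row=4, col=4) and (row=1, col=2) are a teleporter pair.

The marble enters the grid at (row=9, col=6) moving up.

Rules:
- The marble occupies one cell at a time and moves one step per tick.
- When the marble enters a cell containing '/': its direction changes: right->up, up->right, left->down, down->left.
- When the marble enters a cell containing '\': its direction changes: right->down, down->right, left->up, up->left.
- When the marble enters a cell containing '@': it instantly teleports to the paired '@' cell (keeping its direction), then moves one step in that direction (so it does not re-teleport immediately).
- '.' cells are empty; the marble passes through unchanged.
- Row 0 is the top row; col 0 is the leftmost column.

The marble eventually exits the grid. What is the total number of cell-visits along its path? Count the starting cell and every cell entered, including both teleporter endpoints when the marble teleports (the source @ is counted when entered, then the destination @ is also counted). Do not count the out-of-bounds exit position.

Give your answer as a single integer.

Step 1: enter (9,6), '.' pass, move up to (8,6)
Step 2: enter (8,6), '.' pass, move up to (7,6)
Step 3: enter (7,6), '.' pass, move up to (6,6)
Step 4: enter (6,6), '.' pass, move up to (5,6)
Step 5: enter (5,6), '.' pass, move up to (4,6)
Step 6: enter (4,6), '.' pass, move up to (3,6)
Step 7: enter (3,6), '.' pass, move up to (2,6)
Step 8: enter (2,6), '.' pass, move up to (1,6)
Step 9: enter (1,6), '.' pass, move up to (0,6)
Step 10: enter (0,6), '.' pass, move up to (-1,6)
Step 11: at (-1,6) — EXIT via top edge, pos 6
Path length (cell visits): 10

Answer: 10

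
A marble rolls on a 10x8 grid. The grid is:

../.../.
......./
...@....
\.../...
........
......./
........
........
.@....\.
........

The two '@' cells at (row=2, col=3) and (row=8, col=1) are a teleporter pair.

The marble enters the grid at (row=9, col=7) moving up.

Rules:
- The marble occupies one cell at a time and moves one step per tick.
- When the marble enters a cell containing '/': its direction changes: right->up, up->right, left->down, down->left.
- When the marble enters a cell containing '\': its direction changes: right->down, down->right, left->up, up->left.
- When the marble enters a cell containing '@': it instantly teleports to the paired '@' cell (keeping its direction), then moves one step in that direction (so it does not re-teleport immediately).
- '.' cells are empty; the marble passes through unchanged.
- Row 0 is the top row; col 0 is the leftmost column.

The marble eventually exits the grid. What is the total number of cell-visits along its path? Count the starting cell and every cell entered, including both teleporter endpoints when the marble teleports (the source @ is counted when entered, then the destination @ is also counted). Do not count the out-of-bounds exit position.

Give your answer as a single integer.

Answer: 5

Derivation:
Step 1: enter (9,7), '.' pass, move up to (8,7)
Step 2: enter (8,7), '.' pass, move up to (7,7)
Step 3: enter (7,7), '.' pass, move up to (6,7)
Step 4: enter (6,7), '.' pass, move up to (5,7)
Step 5: enter (5,7), '/' deflects up->right, move right to (5,8)
Step 6: at (5,8) — EXIT via right edge, pos 5
Path length (cell visits): 5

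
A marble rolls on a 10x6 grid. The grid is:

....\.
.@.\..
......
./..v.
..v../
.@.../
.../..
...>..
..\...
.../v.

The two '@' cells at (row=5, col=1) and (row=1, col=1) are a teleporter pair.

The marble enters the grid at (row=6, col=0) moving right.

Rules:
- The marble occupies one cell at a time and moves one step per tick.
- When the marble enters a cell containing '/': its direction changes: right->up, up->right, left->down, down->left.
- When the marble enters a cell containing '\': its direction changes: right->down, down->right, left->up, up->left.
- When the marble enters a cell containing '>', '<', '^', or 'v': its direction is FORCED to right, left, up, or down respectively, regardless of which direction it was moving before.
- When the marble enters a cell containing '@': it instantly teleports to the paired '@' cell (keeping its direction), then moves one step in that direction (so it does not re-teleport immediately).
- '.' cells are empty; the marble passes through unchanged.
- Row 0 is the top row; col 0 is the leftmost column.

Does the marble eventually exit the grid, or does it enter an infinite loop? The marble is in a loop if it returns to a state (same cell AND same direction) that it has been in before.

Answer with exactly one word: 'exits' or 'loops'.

Step 1: enter (6,0), '.' pass, move right to (6,1)
Step 2: enter (6,1), '.' pass, move right to (6,2)
Step 3: enter (6,2), '.' pass, move right to (6,3)
Step 4: enter (6,3), '/' deflects right->up, move up to (5,3)
Step 5: enter (5,3), '.' pass, move up to (4,3)
Step 6: enter (4,3), '.' pass, move up to (3,3)
Step 7: enter (3,3), '.' pass, move up to (2,3)
Step 8: enter (2,3), '.' pass, move up to (1,3)
Step 9: enter (1,3), '\' deflects up->left, move left to (1,2)
Step 10: enter (1,2), '.' pass, move left to (1,1)
Step 11: enter (1,1), '@' teleport (1,1)->(5,1), also enter (5,1), move left to (5,0)
Step 12: enter (5,0), '.' pass, move left to (5,-1)
Step 13: at (5,-1) — EXIT via left edge, pos 5

Answer: exits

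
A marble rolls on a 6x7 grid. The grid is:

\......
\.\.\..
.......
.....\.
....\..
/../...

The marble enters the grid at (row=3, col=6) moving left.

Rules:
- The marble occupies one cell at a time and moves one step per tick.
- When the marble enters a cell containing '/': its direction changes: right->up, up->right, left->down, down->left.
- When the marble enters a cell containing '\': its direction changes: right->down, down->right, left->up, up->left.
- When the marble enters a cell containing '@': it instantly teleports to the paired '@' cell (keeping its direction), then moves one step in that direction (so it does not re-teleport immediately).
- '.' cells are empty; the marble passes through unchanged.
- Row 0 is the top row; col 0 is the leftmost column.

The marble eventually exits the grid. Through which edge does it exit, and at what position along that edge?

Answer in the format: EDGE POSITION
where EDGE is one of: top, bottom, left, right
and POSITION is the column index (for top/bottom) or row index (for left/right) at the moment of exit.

Answer: top 5

Derivation:
Step 1: enter (3,6), '.' pass, move left to (3,5)
Step 2: enter (3,5), '\' deflects left->up, move up to (2,5)
Step 3: enter (2,5), '.' pass, move up to (1,5)
Step 4: enter (1,5), '.' pass, move up to (0,5)
Step 5: enter (0,5), '.' pass, move up to (-1,5)
Step 6: at (-1,5) — EXIT via top edge, pos 5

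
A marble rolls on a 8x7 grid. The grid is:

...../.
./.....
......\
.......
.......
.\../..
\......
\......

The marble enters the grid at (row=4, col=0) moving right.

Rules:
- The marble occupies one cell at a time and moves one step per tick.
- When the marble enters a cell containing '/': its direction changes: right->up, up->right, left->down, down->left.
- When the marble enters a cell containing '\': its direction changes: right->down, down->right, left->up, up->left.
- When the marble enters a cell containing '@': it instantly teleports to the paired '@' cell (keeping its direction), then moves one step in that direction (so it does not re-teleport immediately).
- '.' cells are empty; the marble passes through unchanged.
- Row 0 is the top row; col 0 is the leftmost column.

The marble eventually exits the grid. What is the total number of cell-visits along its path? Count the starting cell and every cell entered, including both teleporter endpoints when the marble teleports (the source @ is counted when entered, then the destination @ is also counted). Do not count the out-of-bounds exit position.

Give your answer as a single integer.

Step 1: enter (4,0), '.' pass, move right to (4,1)
Step 2: enter (4,1), '.' pass, move right to (4,2)
Step 3: enter (4,2), '.' pass, move right to (4,3)
Step 4: enter (4,3), '.' pass, move right to (4,4)
Step 5: enter (4,4), '.' pass, move right to (4,5)
Step 6: enter (4,5), '.' pass, move right to (4,6)
Step 7: enter (4,6), '.' pass, move right to (4,7)
Step 8: at (4,7) — EXIT via right edge, pos 4
Path length (cell visits): 7

Answer: 7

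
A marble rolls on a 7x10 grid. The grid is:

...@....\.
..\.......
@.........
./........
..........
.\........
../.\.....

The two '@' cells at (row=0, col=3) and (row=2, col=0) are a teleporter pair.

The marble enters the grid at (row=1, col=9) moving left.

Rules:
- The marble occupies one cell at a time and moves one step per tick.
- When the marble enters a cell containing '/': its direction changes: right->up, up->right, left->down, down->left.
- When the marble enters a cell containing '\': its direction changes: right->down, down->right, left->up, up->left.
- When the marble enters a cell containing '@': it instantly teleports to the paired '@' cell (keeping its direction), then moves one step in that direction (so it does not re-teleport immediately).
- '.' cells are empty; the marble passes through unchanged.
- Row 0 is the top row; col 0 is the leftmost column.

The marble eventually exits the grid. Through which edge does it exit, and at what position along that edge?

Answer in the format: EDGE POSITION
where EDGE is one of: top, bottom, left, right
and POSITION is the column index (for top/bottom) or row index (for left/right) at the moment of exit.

Step 1: enter (1,9), '.' pass, move left to (1,8)
Step 2: enter (1,8), '.' pass, move left to (1,7)
Step 3: enter (1,7), '.' pass, move left to (1,6)
Step 4: enter (1,6), '.' pass, move left to (1,5)
Step 5: enter (1,5), '.' pass, move left to (1,4)
Step 6: enter (1,4), '.' pass, move left to (1,3)
Step 7: enter (1,3), '.' pass, move left to (1,2)
Step 8: enter (1,2), '\' deflects left->up, move up to (0,2)
Step 9: enter (0,2), '.' pass, move up to (-1,2)
Step 10: at (-1,2) — EXIT via top edge, pos 2

Answer: top 2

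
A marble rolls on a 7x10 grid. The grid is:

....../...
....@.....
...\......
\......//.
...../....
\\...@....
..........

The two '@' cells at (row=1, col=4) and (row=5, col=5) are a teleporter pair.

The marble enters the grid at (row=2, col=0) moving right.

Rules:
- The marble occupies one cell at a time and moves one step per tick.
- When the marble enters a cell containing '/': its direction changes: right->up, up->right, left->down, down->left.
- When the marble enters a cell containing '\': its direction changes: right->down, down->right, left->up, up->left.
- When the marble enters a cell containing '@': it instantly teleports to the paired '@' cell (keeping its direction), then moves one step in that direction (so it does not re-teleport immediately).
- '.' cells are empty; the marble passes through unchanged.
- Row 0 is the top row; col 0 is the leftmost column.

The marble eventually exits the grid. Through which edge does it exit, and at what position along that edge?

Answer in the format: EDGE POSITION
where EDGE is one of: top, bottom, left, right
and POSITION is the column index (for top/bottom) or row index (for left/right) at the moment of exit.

Step 1: enter (2,0), '.' pass, move right to (2,1)
Step 2: enter (2,1), '.' pass, move right to (2,2)
Step 3: enter (2,2), '.' pass, move right to (2,3)
Step 4: enter (2,3), '\' deflects right->down, move down to (3,3)
Step 5: enter (3,3), '.' pass, move down to (4,3)
Step 6: enter (4,3), '.' pass, move down to (5,3)
Step 7: enter (5,3), '.' pass, move down to (6,3)
Step 8: enter (6,3), '.' pass, move down to (7,3)
Step 9: at (7,3) — EXIT via bottom edge, pos 3

Answer: bottom 3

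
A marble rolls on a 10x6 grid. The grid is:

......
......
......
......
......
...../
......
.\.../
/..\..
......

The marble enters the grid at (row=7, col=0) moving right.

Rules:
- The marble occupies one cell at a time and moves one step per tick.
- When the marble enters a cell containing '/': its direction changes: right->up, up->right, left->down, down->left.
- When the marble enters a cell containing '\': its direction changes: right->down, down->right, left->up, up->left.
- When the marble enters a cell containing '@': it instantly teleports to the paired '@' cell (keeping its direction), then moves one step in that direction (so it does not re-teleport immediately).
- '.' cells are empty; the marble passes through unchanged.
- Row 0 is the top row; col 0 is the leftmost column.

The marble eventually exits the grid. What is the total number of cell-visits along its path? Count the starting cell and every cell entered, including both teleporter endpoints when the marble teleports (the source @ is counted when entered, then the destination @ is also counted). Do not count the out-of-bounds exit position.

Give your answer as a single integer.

Answer: 4

Derivation:
Step 1: enter (7,0), '.' pass, move right to (7,1)
Step 2: enter (7,1), '\' deflects right->down, move down to (8,1)
Step 3: enter (8,1), '.' pass, move down to (9,1)
Step 4: enter (9,1), '.' pass, move down to (10,1)
Step 5: at (10,1) — EXIT via bottom edge, pos 1
Path length (cell visits): 4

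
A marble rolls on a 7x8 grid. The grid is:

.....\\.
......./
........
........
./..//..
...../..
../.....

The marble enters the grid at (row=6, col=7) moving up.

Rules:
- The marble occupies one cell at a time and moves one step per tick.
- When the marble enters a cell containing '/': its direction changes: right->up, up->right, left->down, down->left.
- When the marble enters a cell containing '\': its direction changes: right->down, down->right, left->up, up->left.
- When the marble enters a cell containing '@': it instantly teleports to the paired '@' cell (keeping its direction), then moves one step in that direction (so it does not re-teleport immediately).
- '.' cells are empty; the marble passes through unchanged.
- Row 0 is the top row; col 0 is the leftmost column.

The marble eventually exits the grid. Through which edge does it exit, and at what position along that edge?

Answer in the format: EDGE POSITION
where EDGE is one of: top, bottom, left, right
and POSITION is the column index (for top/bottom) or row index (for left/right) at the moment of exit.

Step 1: enter (6,7), '.' pass, move up to (5,7)
Step 2: enter (5,7), '.' pass, move up to (4,7)
Step 3: enter (4,7), '.' pass, move up to (3,7)
Step 4: enter (3,7), '.' pass, move up to (2,7)
Step 5: enter (2,7), '.' pass, move up to (1,7)
Step 6: enter (1,7), '/' deflects up->right, move right to (1,8)
Step 7: at (1,8) — EXIT via right edge, pos 1

Answer: right 1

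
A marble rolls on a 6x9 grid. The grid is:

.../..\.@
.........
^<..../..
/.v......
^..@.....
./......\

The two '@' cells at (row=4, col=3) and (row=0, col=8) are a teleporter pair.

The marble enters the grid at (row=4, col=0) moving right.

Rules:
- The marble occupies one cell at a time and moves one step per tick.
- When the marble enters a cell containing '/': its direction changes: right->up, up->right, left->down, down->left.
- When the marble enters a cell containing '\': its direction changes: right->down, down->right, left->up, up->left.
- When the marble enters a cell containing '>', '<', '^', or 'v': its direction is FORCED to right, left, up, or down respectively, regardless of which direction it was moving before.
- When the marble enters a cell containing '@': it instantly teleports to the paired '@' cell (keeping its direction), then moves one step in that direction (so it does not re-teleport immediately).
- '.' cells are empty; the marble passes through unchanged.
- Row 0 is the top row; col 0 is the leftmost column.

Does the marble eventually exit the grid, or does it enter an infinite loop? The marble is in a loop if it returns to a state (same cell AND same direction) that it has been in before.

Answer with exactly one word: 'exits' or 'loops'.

Step 1: enter (4,0), '^' forces right->up, move up to (3,0)
Step 2: enter (3,0), '/' deflects up->right, move right to (3,1)
Step 3: enter (3,1), '.' pass, move right to (3,2)
Step 4: enter (3,2), 'v' forces right->down, move down to (4,2)
Step 5: enter (4,2), '.' pass, move down to (5,2)
Step 6: enter (5,2), '.' pass, move down to (6,2)
Step 7: at (6,2) — EXIT via bottom edge, pos 2

Answer: exits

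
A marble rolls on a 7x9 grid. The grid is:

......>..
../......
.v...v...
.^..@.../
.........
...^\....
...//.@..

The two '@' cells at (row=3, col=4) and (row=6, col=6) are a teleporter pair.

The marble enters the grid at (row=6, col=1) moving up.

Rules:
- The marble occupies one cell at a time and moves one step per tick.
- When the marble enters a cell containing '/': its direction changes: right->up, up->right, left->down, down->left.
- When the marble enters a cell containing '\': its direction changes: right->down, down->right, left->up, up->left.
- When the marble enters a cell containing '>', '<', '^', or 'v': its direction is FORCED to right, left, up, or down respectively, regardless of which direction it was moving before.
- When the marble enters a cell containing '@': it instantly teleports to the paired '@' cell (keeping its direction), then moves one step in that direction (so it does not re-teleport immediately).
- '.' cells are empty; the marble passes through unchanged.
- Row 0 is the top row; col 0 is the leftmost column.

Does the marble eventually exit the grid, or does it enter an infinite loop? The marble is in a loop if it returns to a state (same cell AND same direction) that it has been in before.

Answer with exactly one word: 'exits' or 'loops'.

Answer: loops

Derivation:
Step 1: enter (6,1), '.' pass, move up to (5,1)
Step 2: enter (5,1), '.' pass, move up to (4,1)
Step 3: enter (4,1), '.' pass, move up to (3,1)
Step 4: enter (3,1), '^' forces up->up, move up to (2,1)
Step 5: enter (2,1), 'v' forces up->down, move down to (3,1)
Step 6: enter (3,1), '^' forces down->up, move up to (2,1)
Step 7: at (2,1) dir=up — LOOP DETECTED (seen before)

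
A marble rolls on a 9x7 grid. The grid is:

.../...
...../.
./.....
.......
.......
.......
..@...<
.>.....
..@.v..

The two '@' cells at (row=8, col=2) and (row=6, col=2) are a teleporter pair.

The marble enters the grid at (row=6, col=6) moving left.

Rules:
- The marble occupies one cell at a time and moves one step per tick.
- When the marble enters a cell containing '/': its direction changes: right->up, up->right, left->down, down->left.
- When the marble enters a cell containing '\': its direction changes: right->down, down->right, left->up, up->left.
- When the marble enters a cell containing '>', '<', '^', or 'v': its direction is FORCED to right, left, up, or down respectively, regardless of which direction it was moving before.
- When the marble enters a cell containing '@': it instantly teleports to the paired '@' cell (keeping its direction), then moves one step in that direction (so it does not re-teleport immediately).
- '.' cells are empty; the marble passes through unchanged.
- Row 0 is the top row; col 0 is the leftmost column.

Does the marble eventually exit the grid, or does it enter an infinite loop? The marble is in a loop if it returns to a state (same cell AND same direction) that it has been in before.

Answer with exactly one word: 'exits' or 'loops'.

Answer: exits

Derivation:
Step 1: enter (6,6), '<' forces left->left, move left to (6,5)
Step 2: enter (6,5), '.' pass, move left to (6,4)
Step 3: enter (6,4), '.' pass, move left to (6,3)
Step 4: enter (6,3), '.' pass, move left to (6,2)
Step 5: enter (6,2), '@' teleport (6,2)->(8,2), also enter (8,2), move left to (8,1)
Step 6: enter (8,1), '.' pass, move left to (8,0)
Step 7: enter (8,0), '.' pass, move left to (8,-1)
Step 8: at (8,-1) — EXIT via left edge, pos 8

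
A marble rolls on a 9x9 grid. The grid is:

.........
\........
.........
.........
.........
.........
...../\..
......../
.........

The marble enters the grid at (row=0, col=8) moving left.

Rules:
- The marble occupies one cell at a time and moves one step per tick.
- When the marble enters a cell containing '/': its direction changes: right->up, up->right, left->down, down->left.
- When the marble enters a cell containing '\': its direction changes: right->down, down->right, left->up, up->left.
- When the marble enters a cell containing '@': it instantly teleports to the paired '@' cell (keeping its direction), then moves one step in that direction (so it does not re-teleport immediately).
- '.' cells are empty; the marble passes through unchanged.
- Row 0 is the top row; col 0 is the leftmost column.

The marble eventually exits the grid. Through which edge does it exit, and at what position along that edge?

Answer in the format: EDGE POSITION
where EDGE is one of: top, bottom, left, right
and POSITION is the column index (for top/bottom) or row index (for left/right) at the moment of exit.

Answer: left 0

Derivation:
Step 1: enter (0,8), '.' pass, move left to (0,7)
Step 2: enter (0,7), '.' pass, move left to (0,6)
Step 3: enter (0,6), '.' pass, move left to (0,5)
Step 4: enter (0,5), '.' pass, move left to (0,4)
Step 5: enter (0,4), '.' pass, move left to (0,3)
Step 6: enter (0,3), '.' pass, move left to (0,2)
Step 7: enter (0,2), '.' pass, move left to (0,1)
Step 8: enter (0,1), '.' pass, move left to (0,0)
Step 9: enter (0,0), '.' pass, move left to (0,-1)
Step 10: at (0,-1) — EXIT via left edge, pos 0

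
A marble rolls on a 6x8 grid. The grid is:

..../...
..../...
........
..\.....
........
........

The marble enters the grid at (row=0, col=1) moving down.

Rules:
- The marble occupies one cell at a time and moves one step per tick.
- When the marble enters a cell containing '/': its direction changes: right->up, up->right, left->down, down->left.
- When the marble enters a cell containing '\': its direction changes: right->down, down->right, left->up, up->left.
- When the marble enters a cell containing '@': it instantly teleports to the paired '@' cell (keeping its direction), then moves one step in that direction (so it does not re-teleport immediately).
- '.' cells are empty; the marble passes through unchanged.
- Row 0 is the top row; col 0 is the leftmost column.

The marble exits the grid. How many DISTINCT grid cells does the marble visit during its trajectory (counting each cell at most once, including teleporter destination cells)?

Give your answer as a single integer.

Answer: 6

Derivation:
Step 1: enter (0,1), '.' pass, move down to (1,1)
Step 2: enter (1,1), '.' pass, move down to (2,1)
Step 3: enter (2,1), '.' pass, move down to (3,1)
Step 4: enter (3,1), '.' pass, move down to (4,1)
Step 5: enter (4,1), '.' pass, move down to (5,1)
Step 6: enter (5,1), '.' pass, move down to (6,1)
Step 7: at (6,1) — EXIT via bottom edge, pos 1
Distinct cells visited: 6 (path length 6)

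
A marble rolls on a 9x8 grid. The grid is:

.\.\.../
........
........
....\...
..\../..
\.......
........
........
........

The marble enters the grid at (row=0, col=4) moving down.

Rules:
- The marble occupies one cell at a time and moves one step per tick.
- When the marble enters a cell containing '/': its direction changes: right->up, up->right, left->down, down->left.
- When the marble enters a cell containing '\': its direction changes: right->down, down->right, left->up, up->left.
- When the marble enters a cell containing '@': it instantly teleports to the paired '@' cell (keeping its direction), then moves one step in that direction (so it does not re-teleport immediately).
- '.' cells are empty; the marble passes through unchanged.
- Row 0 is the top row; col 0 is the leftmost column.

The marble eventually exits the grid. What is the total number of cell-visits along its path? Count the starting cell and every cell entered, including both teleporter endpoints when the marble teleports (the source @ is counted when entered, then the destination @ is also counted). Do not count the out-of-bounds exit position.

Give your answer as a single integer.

Answer: 7

Derivation:
Step 1: enter (0,4), '.' pass, move down to (1,4)
Step 2: enter (1,4), '.' pass, move down to (2,4)
Step 3: enter (2,4), '.' pass, move down to (3,4)
Step 4: enter (3,4), '\' deflects down->right, move right to (3,5)
Step 5: enter (3,5), '.' pass, move right to (3,6)
Step 6: enter (3,6), '.' pass, move right to (3,7)
Step 7: enter (3,7), '.' pass, move right to (3,8)
Step 8: at (3,8) — EXIT via right edge, pos 3
Path length (cell visits): 7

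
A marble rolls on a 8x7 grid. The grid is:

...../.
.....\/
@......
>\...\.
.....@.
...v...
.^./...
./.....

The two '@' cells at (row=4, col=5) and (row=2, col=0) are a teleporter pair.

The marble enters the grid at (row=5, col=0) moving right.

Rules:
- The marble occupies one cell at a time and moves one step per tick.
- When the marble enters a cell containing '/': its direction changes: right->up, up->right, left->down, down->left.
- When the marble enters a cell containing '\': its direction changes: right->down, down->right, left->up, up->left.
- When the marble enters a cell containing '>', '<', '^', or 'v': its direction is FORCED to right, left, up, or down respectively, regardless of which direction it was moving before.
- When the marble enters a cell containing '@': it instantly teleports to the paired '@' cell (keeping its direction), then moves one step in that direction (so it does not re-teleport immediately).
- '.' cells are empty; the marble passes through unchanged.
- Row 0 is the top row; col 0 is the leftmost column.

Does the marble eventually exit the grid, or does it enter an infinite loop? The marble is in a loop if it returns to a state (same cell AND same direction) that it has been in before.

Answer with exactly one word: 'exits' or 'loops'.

Answer: loops

Derivation:
Step 1: enter (5,0), '.' pass, move right to (5,1)
Step 2: enter (5,1), '.' pass, move right to (5,2)
Step 3: enter (5,2), '.' pass, move right to (5,3)
Step 4: enter (5,3), 'v' forces right->down, move down to (6,3)
Step 5: enter (6,3), '/' deflects down->left, move left to (6,2)
Step 6: enter (6,2), '.' pass, move left to (6,1)
Step 7: enter (6,1), '^' forces left->up, move up to (5,1)
Step 8: enter (5,1), '.' pass, move up to (4,1)
Step 9: enter (4,1), '.' pass, move up to (3,1)
Step 10: enter (3,1), '\' deflects up->left, move left to (3,0)
Step 11: enter (3,0), '>' forces left->right, move right to (3,1)
Step 12: enter (3,1), '\' deflects right->down, move down to (4,1)
Step 13: enter (4,1), '.' pass, move down to (5,1)
Step 14: enter (5,1), '.' pass, move down to (6,1)
Step 15: enter (6,1), '^' forces down->up, move up to (5,1)
Step 16: at (5,1) dir=up — LOOP DETECTED (seen before)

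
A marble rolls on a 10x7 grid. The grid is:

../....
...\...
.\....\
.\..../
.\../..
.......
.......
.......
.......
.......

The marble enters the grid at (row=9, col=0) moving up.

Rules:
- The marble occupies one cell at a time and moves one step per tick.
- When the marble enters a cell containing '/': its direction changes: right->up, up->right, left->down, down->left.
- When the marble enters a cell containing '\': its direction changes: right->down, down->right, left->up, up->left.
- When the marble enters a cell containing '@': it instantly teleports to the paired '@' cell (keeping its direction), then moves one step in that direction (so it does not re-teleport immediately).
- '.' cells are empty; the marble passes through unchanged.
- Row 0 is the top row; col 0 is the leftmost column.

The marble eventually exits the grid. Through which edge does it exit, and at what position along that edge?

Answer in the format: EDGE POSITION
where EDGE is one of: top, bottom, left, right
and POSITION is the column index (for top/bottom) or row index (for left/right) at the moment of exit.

Answer: top 0

Derivation:
Step 1: enter (9,0), '.' pass, move up to (8,0)
Step 2: enter (8,0), '.' pass, move up to (7,0)
Step 3: enter (7,0), '.' pass, move up to (6,0)
Step 4: enter (6,0), '.' pass, move up to (5,0)
Step 5: enter (5,0), '.' pass, move up to (4,0)
Step 6: enter (4,0), '.' pass, move up to (3,0)
Step 7: enter (3,0), '.' pass, move up to (2,0)
Step 8: enter (2,0), '.' pass, move up to (1,0)
Step 9: enter (1,0), '.' pass, move up to (0,0)
Step 10: enter (0,0), '.' pass, move up to (-1,0)
Step 11: at (-1,0) — EXIT via top edge, pos 0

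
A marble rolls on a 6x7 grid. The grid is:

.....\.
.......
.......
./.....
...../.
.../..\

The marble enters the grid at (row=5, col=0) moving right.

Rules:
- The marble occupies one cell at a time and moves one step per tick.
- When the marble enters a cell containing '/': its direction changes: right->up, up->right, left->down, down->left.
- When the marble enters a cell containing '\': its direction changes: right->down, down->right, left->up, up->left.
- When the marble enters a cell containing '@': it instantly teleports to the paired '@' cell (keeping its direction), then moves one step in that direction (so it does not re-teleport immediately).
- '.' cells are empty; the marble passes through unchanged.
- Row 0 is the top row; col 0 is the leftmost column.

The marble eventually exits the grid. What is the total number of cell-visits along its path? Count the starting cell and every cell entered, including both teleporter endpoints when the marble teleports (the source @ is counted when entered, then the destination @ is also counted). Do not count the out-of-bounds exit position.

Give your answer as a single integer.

Answer: 9

Derivation:
Step 1: enter (5,0), '.' pass, move right to (5,1)
Step 2: enter (5,1), '.' pass, move right to (5,2)
Step 3: enter (5,2), '.' pass, move right to (5,3)
Step 4: enter (5,3), '/' deflects right->up, move up to (4,3)
Step 5: enter (4,3), '.' pass, move up to (3,3)
Step 6: enter (3,3), '.' pass, move up to (2,3)
Step 7: enter (2,3), '.' pass, move up to (1,3)
Step 8: enter (1,3), '.' pass, move up to (0,3)
Step 9: enter (0,3), '.' pass, move up to (-1,3)
Step 10: at (-1,3) — EXIT via top edge, pos 3
Path length (cell visits): 9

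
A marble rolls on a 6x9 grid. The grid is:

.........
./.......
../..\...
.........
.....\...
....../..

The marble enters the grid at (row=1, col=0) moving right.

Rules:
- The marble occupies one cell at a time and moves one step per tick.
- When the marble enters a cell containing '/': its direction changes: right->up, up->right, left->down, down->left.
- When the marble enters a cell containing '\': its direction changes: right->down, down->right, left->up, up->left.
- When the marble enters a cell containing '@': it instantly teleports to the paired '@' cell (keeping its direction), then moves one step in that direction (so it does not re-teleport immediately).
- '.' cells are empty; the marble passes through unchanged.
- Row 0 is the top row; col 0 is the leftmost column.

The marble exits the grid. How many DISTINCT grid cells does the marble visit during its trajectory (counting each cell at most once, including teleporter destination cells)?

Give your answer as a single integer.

Answer: 3

Derivation:
Step 1: enter (1,0), '.' pass, move right to (1,1)
Step 2: enter (1,1), '/' deflects right->up, move up to (0,1)
Step 3: enter (0,1), '.' pass, move up to (-1,1)
Step 4: at (-1,1) — EXIT via top edge, pos 1
Distinct cells visited: 3 (path length 3)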